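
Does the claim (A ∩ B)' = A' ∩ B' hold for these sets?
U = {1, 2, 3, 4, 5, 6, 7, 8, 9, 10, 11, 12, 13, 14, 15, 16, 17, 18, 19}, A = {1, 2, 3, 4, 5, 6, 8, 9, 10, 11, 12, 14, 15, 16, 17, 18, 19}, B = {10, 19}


LHS: A ∩ B = {10, 19}
(A ∩ B)' = U \ (A ∩ B) = {1, 2, 3, 4, 5, 6, 7, 8, 9, 11, 12, 13, 14, 15, 16, 17, 18}
A' = {7, 13}, B' = {1, 2, 3, 4, 5, 6, 7, 8, 9, 11, 12, 13, 14, 15, 16, 17, 18}
Claimed RHS: A' ∩ B' = {7, 13}
Identity is INVALID: LHS = {1, 2, 3, 4, 5, 6, 7, 8, 9, 11, 12, 13, 14, 15, 16, 17, 18} but the RHS claimed here equals {7, 13}. The correct form is (A ∩ B)' = A' ∪ B'.

Identity is invalid: (A ∩ B)' = {1, 2, 3, 4, 5, 6, 7, 8, 9, 11, 12, 13, 14, 15, 16, 17, 18} but A' ∩ B' = {7, 13}. The correct De Morgan law is (A ∩ B)' = A' ∪ B'.


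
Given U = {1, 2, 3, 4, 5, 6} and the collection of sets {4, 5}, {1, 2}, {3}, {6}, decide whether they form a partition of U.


A partition requires: (1) non-empty parts, (2) pairwise disjoint, (3) union = U
Parts: {4, 5}, {1, 2}, {3}, {6}
Union of parts: {1, 2, 3, 4, 5, 6}
U = {1, 2, 3, 4, 5, 6}
All non-empty? True
Pairwise disjoint? True
Covers U? True

Yes, valid partition


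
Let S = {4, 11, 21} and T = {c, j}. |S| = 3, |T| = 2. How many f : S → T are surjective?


n = |S| = 3, k = |T| = 2. Surjections via inclusion-exclusion:
S(n,k) = Σ(-1)^i × C(k,i) × (k-i)^n, i=0 to k
i=0: (-1)^0×C(2,0)×2^3 = 8
i=1: (-1)^1×C(2,1)×1^3 = -2
i=2: (-1)^2×C(2,2)×0^3 = 0
Total = 6

Number of surjections = 6


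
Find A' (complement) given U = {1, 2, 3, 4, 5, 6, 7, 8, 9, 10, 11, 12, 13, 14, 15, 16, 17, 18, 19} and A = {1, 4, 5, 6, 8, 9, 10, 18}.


Aᶜ = U \ A = elements in U but not in A
U = {1, 2, 3, 4, 5, 6, 7, 8, 9, 10, 11, 12, 13, 14, 15, 16, 17, 18, 19}
A = {1, 4, 5, 6, 8, 9, 10, 18}
Aᶜ = {2, 3, 7, 11, 12, 13, 14, 15, 16, 17, 19}

Aᶜ = {2, 3, 7, 11, 12, 13, 14, 15, 16, 17, 19}


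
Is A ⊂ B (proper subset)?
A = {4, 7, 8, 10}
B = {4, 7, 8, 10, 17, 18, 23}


A ⊂ B requires: A ⊆ B AND A ≠ B.
A ⊆ B? Yes
A = B? No
A ⊂ B: Yes (A is a proper subset of B)

Yes, A ⊂ B


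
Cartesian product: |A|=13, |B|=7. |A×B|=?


|A × B| = |A| × |B|
= 13 × 7
= 91

|A × B| = 91


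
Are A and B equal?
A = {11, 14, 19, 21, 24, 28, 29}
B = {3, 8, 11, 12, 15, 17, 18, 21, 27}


Two sets are equal iff they have exactly the same elements.
A = {11, 14, 19, 21, 24, 28, 29}
B = {3, 8, 11, 12, 15, 17, 18, 21, 27}
Differences: {3, 8, 12, 14, 15, 17, 18, 19, 24, 27, 28, 29}
A ≠ B

No, A ≠ B


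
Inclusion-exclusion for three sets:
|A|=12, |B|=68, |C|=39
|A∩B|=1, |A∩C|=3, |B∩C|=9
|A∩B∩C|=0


|A∪B∪C| = |A|+|B|+|C| - |A∩B|-|A∩C|-|B∩C| + |A∩B∩C|
= 12+68+39 - 1-3-9 + 0
= 119 - 13 + 0
= 106

|A ∪ B ∪ C| = 106


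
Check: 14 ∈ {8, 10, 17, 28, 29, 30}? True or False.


A = {8, 10, 17, 28, 29, 30}
Checking if 14 is in A
14 is not in A → False

14 ∉ A


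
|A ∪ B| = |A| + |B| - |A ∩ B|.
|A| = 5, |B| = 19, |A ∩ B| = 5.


|A ∪ B| = |A| + |B| - |A ∩ B|
= 5 + 19 - 5
= 19

|A ∪ B| = 19


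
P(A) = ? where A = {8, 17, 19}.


|A| = 3, so |P(A)| = 2^3 = 8
Enumerate subsets by cardinality (0 to 3):
∅, {8}, {17}, {19}, {8, 17}, {8, 19}, {17, 19}, {8, 17, 19}

P(A) has 8 subsets: ∅, {8}, {17}, {19}, {8, 17}, {8, 19}, {17, 19}, {8, 17, 19}


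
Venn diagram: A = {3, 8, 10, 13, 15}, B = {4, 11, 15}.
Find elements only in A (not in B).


A = {3, 8, 10, 13, 15}
B = {4, 11, 15}
Region: only in A (not in B)
Elements: {3, 8, 10, 13}

Elements only in A (not in B): {3, 8, 10, 13}


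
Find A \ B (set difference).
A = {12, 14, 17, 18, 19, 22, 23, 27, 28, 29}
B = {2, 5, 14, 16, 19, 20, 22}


A \ B = elements in A but not in B
A = {12, 14, 17, 18, 19, 22, 23, 27, 28, 29}
B = {2, 5, 14, 16, 19, 20, 22}
Remove from A any elements in B
A \ B = {12, 17, 18, 23, 27, 28, 29}

A \ B = {12, 17, 18, 23, 27, 28, 29}


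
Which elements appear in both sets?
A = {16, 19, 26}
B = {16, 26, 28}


A ∩ B = elements in both A and B
A = {16, 19, 26}
B = {16, 26, 28}
A ∩ B = {16, 26}

A ∩ B = {16, 26}


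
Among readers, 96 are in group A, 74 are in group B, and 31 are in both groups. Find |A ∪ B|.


|A ∪ B| = |A| + |B| - |A ∩ B|
= 96 + 74 - 31
= 139

|A ∪ B| = 139


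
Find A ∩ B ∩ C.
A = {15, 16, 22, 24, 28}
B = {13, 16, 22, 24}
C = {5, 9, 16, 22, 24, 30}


A ∩ B = {16, 22, 24}
(A ∩ B) ∩ C = {16, 22, 24}

A ∩ B ∩ C = {16, 22, 24}


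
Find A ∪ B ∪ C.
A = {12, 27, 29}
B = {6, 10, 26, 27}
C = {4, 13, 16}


A ∪ B = {6, 10, 12, 26, 27, 29}
(A ∪ B) ∪ C = {4, 6, 10, 12, 13, 16, 26, 27, 29}

A ∪ B ∪ C = {4, 6, 10, 12, 13, 16, 26, 27, 29}


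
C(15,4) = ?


C(n,k) = n! / (k!(n-k)!)
C(15,4) = 15! / (4!11!)
= 1365

C(15,4) = 1365


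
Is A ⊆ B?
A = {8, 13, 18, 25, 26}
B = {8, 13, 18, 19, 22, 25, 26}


A ⊆ B means every element of A is in B.
All elements of A are in B.
So A ⊆ B.

Yes, A ⊆ B


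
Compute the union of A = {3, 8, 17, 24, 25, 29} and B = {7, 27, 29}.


A ∪ B = all elements in A or B (or both)
A = {3, 8, 17, 24, 25, 29}
B = {7, 27, 29}
A ∪ B = {3, 7, 8, 17, 24, 25, 27, 29}

A ∪ B = {3, 7, 8, 17, 24, 25, 27, 29}


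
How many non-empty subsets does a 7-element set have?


Total subsets = 2^n = 2^7 = 128
Non-empty subsets exclude the empty set: 2^n - 1
= 128 - 1
= 127

Number of non-empty subsets = 127


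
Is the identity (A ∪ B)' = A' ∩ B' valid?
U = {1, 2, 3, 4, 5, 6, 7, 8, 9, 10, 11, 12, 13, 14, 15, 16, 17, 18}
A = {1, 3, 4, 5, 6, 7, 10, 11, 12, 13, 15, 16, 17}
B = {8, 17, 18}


LHS: A ∪ B = {1, 3, 4, 5, 6, 7, 8, 10, 11, 12, 13, 15, 16, 17, 18}
(A ∪ B)' = U \ (A ∪ B) = {2, 9, 14}
A' = {2, 8, 9, 14, 18}, B' = {1, 2, 3, 4, 5, 6, 7, 9, 10, 11, 12, 13, 14, 15, 16}
Claimed RHS: A' ∩ B' = {2, 9, 14}
Identity is VALID: LHS = RHS = {2, 9, 14} ✓

Identity is valid. (A ∪ B)' = A' ∩ B' = {2, 9, 14}


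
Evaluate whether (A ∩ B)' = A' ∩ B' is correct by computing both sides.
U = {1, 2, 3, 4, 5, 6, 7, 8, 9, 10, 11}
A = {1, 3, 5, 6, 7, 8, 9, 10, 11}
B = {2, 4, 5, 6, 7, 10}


LHS: A ∩ B = {5, 6, 7, 10}
(A ∩ B)' = U \ (A ∩ B) = {1, 2, 3, 4, 8, 9, 11}
A' = {2, 4}, B' = {1, 3, 8, 9, 11}
Claimed RHS: A' ∩ B' = ∅
Identity is INVALID: LHS = {1, 2, 3, 4, 8, 9, 11} but the RHS claimed here equals ∅. The correct form is (A ∩ B)' = A' ∪ B'.

Identity is invalid: (A ∩ B)' = {1, 2, 3, 4, 8, 9, 11} but A' ∩ B' = ∅. The correct De Morgan law is (A ∩ B)' = A' ∪ B'.


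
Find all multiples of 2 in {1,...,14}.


Checking each candidate:
Condition: multiples of 2 in {1,...,14}
Result = {2, 4, 6, 8, 10, 12, 14}

{2, 4, 6, 8, 10, 12, 14}


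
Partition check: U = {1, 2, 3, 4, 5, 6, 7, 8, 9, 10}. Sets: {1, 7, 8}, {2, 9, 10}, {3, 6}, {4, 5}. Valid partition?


A partition requires: (1) non-empty parts, (2) pairwise disjoint, (3) union = U
Parts: {1, 7, 8}, {2, 9, 10}, {3, 6}, {4, 5}
Union of parts: {1, 2, 3, 4, 5, 6, 7, 8, 9, 10}
U = {1, 2, 3, 4, 5, 6, 7, 8, 9, 10}
All non-empty? True
Pairwise disjoint? True
Covers U? True

Yes, valid partition


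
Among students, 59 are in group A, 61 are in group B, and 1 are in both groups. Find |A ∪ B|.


|A ∪ B| = |A| + |B| - |A ∩ B|
= 59 + 61 - 1
= 119

|A ∪ B| = 119


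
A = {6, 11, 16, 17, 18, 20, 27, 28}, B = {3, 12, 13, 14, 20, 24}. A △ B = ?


A △ B = (A \ B) ∪ (B \ A) = elements in exactly one of A or B
A \ B = {6, 11, 16, 17, 18, 27, 28}
B \ A = {3, 12, 13, 14, 24}
A △ B = {3, 6, 11, 12, 13, 14, 16, 17, 18, 24, 27, 28}

A △ B = {3, 6, 11, 12, 13, 14, 16, 17, 18, 24, 27, 28}


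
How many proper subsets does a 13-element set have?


Total subsets = 2^n = 2^13 = 8192
Proper subsets exclude the set itself: 2^n - 1
= 8192 - 1
= 8191

Number of proper subsets = 8191


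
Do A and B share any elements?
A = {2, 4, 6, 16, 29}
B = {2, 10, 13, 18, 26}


Disjoint means A ∩ B = ∅.
A ∩ B = {2}
A ∩ B ≠ ∅, so A and B are NOT disjoint.

Yes — A and B share the element(s) of A ∩ B = {2}, so they are not disjoint


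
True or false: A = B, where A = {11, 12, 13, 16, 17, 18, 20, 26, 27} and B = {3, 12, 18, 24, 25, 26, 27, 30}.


Two sets are equal iff they have exactly the same elements.
A = {11, 12, 13, 16, 17, 18, 20, 26, 27}
B = {3, 12, 18, 24, 25, 26, 27, 30}
Differences: {3, 11, 13, 16, 17, 20, 24, 25, 30}
A ≠ B

No, A ≠ B


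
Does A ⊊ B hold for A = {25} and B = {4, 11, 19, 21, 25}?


A ⊂ B requires: A ⊆ B AND A ≠ B.
A ⊆ B? Yes
A = B? No
A ⊂ B: Yes (A is a proper subset of B)

Yes, A ⊂ B


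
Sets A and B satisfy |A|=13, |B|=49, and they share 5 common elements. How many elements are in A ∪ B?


|A ∪ B| = |A| + |B| - |A ∩ B|
= 13 + 49 - 5
= 57

|A ∪ B| = 57


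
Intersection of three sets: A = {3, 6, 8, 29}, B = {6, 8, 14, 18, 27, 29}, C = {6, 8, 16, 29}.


A ∩ B = {6, 8, 29}
(A ∩ B) ∩ C = {6, 8, 29}

A ∩ B ∩ C = {6, 8, 29}


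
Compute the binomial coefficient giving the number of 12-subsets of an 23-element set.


C(n,k) = n! / (k!(n-k)!)
C(23,12) = 23! / (12!11!)
= 1352078

C(23,12) = 1352078


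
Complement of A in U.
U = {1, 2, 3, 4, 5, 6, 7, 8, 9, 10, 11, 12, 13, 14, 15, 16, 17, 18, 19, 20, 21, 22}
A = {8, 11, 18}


Aᶜ = U \ A = elements in U but not in A
U = {1, 2, 3, 4, 5, 6, 7, 8, 9, 10, 11, 12, 13, 14, 15, 16, 17, 18, 19, 20, 21, 22}
A = {8, 11, 18}
Aᶜ = {1, 2, 3, 4, 5, 6, 7, 9, 10, 12, 13, 14, 15, 16, 17, 19, 20, 21, 22}

Aᶜ = {1, 2, 3, 4, 5, 6, 7, 9, 10, 12, 13, 14, 15, 16, 17, 19, 20, 21, 22}


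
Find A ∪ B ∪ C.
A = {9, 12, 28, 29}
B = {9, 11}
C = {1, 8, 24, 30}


A ∪ B = {9, 11, 12, 28, 29}
(A ∪ B) ∪ C = {1, 8, 9, 11, 12, 24, 28, 29, 30}

A ∪ B ∪ C = {1, 8, 9, 11, 12, 24, 28, 29, 30}


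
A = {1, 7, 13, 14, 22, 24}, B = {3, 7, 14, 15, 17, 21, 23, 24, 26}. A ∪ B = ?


A ∪ B = all elements in A or B (or both)
A = {1, 7, 13, 14, 22, 24}
B = {3, 7, 14, 15, 17, 21, 23, 24, 26}
A ∪ B = {1, 3, 7, 13, 14, 15, 17, 21, 22, 23, 24, 26}

A ∪ B = {1, 3, 7, 13, 14, 15, 17, 21, 22, 23, 24, 26}


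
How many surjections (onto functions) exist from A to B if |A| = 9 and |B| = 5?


n = |A| = 9, k = |B| = 5. Surjections via inclusion-exclusion:
S(n,k) = Σ(-1)^i × C(k,i) × (k-i)^n, i=0 to k
i=0: (-1)^0×C(5,0)×5^9 = 1953125
i=1: (-1)^1×C(5,1)×4^9 = -1310720
i=2: (-1)^2×C(5,2)×3^9 = 196830
i=3: (-1)^3×C(5,3)×2^9 = -5120
i=4: (-1)^4×C(5,4)×1^9 = 5
i=5: (-1)^5×C(5,5)×0^9 = 0
Total = 834120

Number of surjections = 834120


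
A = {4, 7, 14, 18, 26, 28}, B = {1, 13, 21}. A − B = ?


A \ B = elements in A but not in B
A = {4, 7, 14, 18, 26, 28}
B = {1, 13, 21}
Remove from A any elements in B
A \ B = {4, 7, 14, 18, 26, 28}

A \ B = {4, 7, 14, 18, 26, 28}


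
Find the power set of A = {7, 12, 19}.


|A| = 3, so |P(A)| = 2^3 = 8
Enumerate subsets by cardinality (0 to 3):
∅, {7}, {12}, {19}, {7, 12}, {7, 19}, {12, 19}, {7, 12, 19}

P(A) has 8 subsets: ∅, {7}, {12}, {19}, {7, 12}, {7, 19}, {12, 19}, {7, 12, 19}


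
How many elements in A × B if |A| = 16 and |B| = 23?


|A × B| = |A| × |B|
= 16 × 23
= 368

|A × B| = 368


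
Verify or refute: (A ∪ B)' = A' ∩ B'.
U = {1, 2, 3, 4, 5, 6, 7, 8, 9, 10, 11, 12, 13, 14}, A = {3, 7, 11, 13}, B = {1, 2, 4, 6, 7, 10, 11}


LHS: A ∪ B = {1, 2, 3, 4, 6, 7, 10, 11, 13}
(A ∪ B)' = U \ (A ∪ B) = {5, 8, 9, 12, 14}
A' = {1, 2, 4, 5, 6, 8, 9, 10, 12, 14}, B' = {3, 5, 8, 9, 12, 13, 14}
Claimed RHS: A' ∩ B' = {5, 8, 9, 12, 14}
Identity is VALID: LHS = RHS = {5, 8, 9, 12, 14} ✓

Identity is valid. (A ∪ B)' = A' ∩ B' = {5, 8, 9, 12, 14}


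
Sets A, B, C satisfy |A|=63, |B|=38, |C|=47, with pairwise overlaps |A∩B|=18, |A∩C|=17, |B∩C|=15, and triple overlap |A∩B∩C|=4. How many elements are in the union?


|A∪B∪C| = |A|+|B|+|C| - |A∩B|-|A∩C|-|B∩C| + |A∩B∩C|
= 63+38+47 - 18-17-15 + 4
= 148 - 50 + 4
= 102

|A ∪ B ∪ C| = 102


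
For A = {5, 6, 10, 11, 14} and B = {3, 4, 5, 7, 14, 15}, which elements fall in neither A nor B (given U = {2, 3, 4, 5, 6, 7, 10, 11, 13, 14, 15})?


A = {5, 6, 10, 11, 14}
B = {3, 4, 5, 7, 14, 15}
Region: in neither A nor B (given U = {2, 3, 4, 5, 6, 7, 10, 11, 13, 14, 15})
Elements: {2, 13}

Elements in neither A nor B (given U = {2, 3, 4, 5, 6, 7, 10, 11, 13, 14, 15}): {2, 13}


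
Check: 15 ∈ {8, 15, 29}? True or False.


A = {8, 15, 29}
Checking if 15 is in A
15 is in A → True

15 ∈ A


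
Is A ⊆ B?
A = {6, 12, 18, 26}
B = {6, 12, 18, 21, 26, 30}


A ⊆ B means every element of A is in B.
All elements of A are in B.
So A ⊆ B.

Yes, A ⊆ B


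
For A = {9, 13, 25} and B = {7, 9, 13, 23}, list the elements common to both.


A ∩ B = elements in both A and B
A = {9, 13, 25}
B = {7, 9, 13, 23}
A ∩ B = {9, 13}

A ∩ B = {9, 13}


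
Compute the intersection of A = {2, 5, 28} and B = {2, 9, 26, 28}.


A ∩ B = elements in both A and B
A = {2, 5, 28}
B = {2, 9, 26, 28}
A ∩ B = {2, 28}

A ∩ B = {2, 28}


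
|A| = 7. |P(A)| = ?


Number of subsets = 2^n
= 2^7
= 128

|P(A)| = 128


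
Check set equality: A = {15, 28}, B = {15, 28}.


Two sets are equal iff they have exactly the same elements.
A = {15, 28}
B = {15, 28}
Same elements → A = B

Yes, A = B


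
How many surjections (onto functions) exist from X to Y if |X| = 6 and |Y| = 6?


n = |X| = 6, k = |Y| = 6. Surjections via inclusion-exclusion:
S(n,k) = Σ(-1)^i × C(k,i) × (k-i)^n, i=0 to k
i=0: (-1)^0×C(6,0)×6^6 = 46656
i=1: (-1)^1×C(6,1)×5^6 = -93750
i=2: (-1)^2×C(6,2)×4^6 = 61440
i=3: (-1)^3×C(6,3)×3^6 = -14580
i=4: (-1)^4×C(6,4)×2^6 = 960
i=5: (-1)^5×C(6,5)×1^6 = -6
i=6: (-1)^6×C(6,6)×0^6 = 0
Total = 720

Number of surjections = 720


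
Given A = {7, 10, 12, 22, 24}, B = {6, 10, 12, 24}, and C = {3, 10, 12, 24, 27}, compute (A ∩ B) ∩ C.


A ∩ B = {10, 12, 24}
(A ∩ B) ∩ C = {10, 12, 24}

A ∩ B ∩ C = {10, 12, 24}


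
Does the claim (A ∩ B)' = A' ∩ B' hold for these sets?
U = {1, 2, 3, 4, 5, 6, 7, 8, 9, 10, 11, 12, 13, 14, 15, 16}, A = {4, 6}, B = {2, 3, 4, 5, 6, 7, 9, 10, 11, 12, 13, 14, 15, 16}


LHS: A ∩ B = {4, 6}
(A ∩ B)' = U \ (A ∩ B) = {1, 2, 3, 5, 7, 8, 9, 10, 11, 12, 13, 14, 15, 16}
A' = {1, 2, 3, 5, 7, 8, 9, 10, 11, 12, 13, 14, 15, 16}, B' = {1, 8}
Claimed RHS: A' ∩ B' = {1, 8}
Identity is INVALID: LHS = {1, 2, 3, 5, 7, 8, 9, 10, 11, 12, 13, 14, 15, 16} but the RHS claimed here equals {1, 8}. The correct form is (A ∩ B)' = A' ∪ B'.

Identity is invalid: (A ∩ B)' = {1, 2, 3, 5, 7, 8, 9, 10, 11, 12, 13, 14, 15, 16} but A' ∩ B' = {1, 8}. The correct De Morgan law is (A ∩ B)' = A' ∪ B'.


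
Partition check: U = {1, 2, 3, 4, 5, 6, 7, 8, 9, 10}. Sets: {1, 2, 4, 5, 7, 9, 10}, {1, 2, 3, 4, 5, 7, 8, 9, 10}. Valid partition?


A partition requires: (1) non-empty parts, (2) pairwise disjoint, (3) union = U
Parts: {1, 2, 4, 5, 7, 9, 10}, {1, 2, 3, 4, 5, 7, 8, 9, 10}
Union of parts: {1, 2, 3, 4, 5, 7, 8, 9, 10}
U = {1, 2, 3, 4, 5, 6, 7, 8, 9, 10}
All non-empty? True
Pairwise disjoint? False
Covers U? False

No, not a valid partition


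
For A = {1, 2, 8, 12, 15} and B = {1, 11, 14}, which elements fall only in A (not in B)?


A = {1, 2, 8, 12, 15}
B = {1, 11, 14}
Region: only in A (not in B)
Elements: {2, 8, 12, 15}

Elements only in A (not in B): {2, 8, 12, 15}


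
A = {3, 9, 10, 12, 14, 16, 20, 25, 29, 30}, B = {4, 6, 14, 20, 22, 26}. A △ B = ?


A △ B = (A \ B) ∪ (B \ A) = elements in exactly one of A or B
A \ B = {3, 9, 10, 12, 16, 25, 29, 30}
B \ A = {4, 6, 22, 26}
A △ B = {3, 4, 6, 9, 10, 12, 16, 22, 25, 26, 29, 30}

A △ B = {3, 4, 6, 9, 10, 12, 16, 22, 25, 26, 29, 30}


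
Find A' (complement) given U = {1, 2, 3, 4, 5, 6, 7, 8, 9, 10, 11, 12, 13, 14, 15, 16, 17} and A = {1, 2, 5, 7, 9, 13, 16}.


Aᶜ = U \ A = elements in U but not in A
U = {1, 2, 3, 4, 5, 6, 7, 8, 9, 10, 11, 12, 13, 14, 15, 16, 17}
A = {1, 2, 5, 7, 9, 13, 16}
Aᶜ = {3, 4, 6, 8, 10, 11, 12, 14, 15, 17}

Aᶜ = {3, 4, 6, 8, 10, 11, 12, 14, 15, 17}


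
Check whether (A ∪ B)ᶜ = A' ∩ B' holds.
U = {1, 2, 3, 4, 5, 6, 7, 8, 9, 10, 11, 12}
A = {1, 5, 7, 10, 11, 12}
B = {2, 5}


LHS: A ∪ B = {1, 2, 5, 7, 10, 11, 12}
(A ∪ B)' = U \ (A ∪ B) = {3, 4, 6, 8, 9}
A' = {2, 3, 4, 6, 8, 9}, B' = {1, 3, 4, 6, 7, 8, 9, 10, 11, 12}
Claimed RHS: A' ∩ B' = {3, 4, 6, 8, 9}
Identity is VALID: LHS = RHS = {3, 4, 6, 8, 9} ✓

Identity is valid. (A ∪ B)' = A' ∩ B' = {3, 4, 6, 8, 9}


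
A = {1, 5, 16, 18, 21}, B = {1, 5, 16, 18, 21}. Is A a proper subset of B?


A ⊂ B requires: A ⊆ B AND A ≠ B.
A ⊆ B? Yes
A = B? Yes
A = B, so A is not a PROPER subset.

No, A is not a proper subset of B


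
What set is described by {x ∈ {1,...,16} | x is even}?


Checking each candidate:
Condition: even numbers in {1,...,16}
Result = {2, 4, 6, 8, 10, 12, 14, 16}

{2, 4, 6, 8, 10, 12, 14, 16}


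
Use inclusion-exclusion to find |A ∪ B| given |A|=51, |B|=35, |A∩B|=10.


|A ∪ B| = |A| + |B| - |A ∩ B|
= 51 + 35 - 10
= 76

|A ∪ B| = 76


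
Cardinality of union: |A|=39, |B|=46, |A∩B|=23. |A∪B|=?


|A ∪ B| = |A| + |B| - |A ∩ B|
= 39 + 46 - 23
= 62

|A ∪ B| = 62


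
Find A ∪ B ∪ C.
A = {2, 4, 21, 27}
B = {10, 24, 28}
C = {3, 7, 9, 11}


A ∪ B = {2, 4, 10, 21, 24, 27, 28}
(A ∪ B) ∪ C = {2, 3, 4, 7, 9, 10, 11, 21, 24, 27, 28}

A ∪ B ∪ C = {2, 3, 4, 7, 9, 10, 11, 21, 24, 27, 28}


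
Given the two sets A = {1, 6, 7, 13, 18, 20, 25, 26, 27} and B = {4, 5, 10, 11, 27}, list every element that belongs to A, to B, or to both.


A ∪ B = all elements in A or B (or both)
A = {1, 6, 7, 13, 18, 20, 25, 26, 27}
B = {4, 5, 10, 11, 27}
A ∪ B = {1, 4, 5, 6, 7, 10, 11, 13, 18, 20, 25, 26, 27}

A ∪ B = {1, 4, 5, 6, 7, 10, 11, 13, 18, 20, 25, 26, 27}


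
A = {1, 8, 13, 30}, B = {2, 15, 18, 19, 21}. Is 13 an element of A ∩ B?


A = {1, 8, 13, 30}, B = {2, 15, 18, 19, 21}
A ∩ B = elements in both A and B
A ∩ B = ∅
Checking if 13 ∈ A ∩ B
13 is not in A ∩ B → False

13 ∉ A ∩ B


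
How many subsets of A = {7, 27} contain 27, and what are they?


A subset of A contains 27 iff the remaining 1 elements form any subset of A \ {27}.
Count: 2^(n-1) = 2^1 = 2
Subsets containing 27: {27}, {7, 27}

Subsets containing 27 (2 total): {27}, {7, 27}


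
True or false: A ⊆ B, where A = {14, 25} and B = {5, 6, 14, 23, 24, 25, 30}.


A ⊆ B means every element of A is in B.
All elements of A are in B.
So A ⊆ B.

Yes, A ⊆ B


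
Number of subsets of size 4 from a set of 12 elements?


C(n,k) = n! / (k!(n-k)!)
C(12,4) = 12! / (4!8!)
= 495

C(12,4) = 495


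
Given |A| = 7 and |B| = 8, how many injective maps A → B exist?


An injection sends each of |A| = 7 inputs to a distinct output in B.
# injections = |B|·(|B|-1)·…·(|B|-|A|+1) = 8! / (8 - 7)!
= 8 × 7 × 6 × 5 × 4 × 3 × 2
= 40320

Number of injections = 40320


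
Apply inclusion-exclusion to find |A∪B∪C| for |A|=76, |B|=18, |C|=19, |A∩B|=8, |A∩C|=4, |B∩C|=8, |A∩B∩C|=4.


|A∪B∪C| = |A|+|B|+|C| - |A∩B|-|A∩C|-|B∩C| + |A∩B∩C|
= 76+18+19 - 8-4-8 + 4
= 113 - 20 + 4
= 97

|A ∪ B ∪ C| = 97


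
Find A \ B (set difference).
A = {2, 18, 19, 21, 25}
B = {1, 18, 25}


A \ B = elements in A but not in B
A = {2, 18, 19, 21, 25}
B = {1, 18, 25}
Remove from A any elements in B
A \ B = {2, 19, 21}

A \ B = {2, 19, 21}


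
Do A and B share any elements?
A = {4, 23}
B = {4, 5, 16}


Disjoint means A ∩ B = ∅.
A ∩ B = {4}
A ∩ B ≠ ∅, so A and B are NOT disjoint.

Yes — A and B share the element(s) of A ∩ B = {4}, so they are not disjoint


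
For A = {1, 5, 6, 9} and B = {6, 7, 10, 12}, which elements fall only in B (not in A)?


A = {1, 5, 6, 9}
B = {6, 7, 10, 12}
Region: only in B (not in A)
Elements: {7, 10, 12}

Elements only in B (not in A): {7, 10, 12}


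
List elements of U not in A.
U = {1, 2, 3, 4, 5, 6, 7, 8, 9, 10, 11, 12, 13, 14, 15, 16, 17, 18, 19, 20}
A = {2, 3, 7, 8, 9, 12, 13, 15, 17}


Aᶜ = U \ A = elements in U but not in A
U = {1, 2, 3, 4, 5, 6, 7, 8, 9, 10, 11, 12, 13, 14, 15, 16, 17, 18, 19, 20}
A = {2, 3, 7, 8, 9, 12, 13, 15, 17}
Aᶜ = {1, 4, 5, 6, 10, 11, 14, 16, 18, 19, 20}

Aᶜ = {1, 4, 5, 6, 10, 11, 14, 16, 18, 19, 20}


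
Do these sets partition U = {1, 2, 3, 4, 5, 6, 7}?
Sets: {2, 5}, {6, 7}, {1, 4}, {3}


A partition requires: (1) non-empty parts, (2) pairwise disjoint, (3) union = U
Parts: {2, 5}, {6, 7}, {1, 4}, {3}
Union of parts: {1, 2, 3, 4, 5, 6, 7}
U = {1, 2, 3, 4, 5, 6, 7}
All non-empty? True
Pairwise disjoint? True
Covers U? True

Yes, valid partition


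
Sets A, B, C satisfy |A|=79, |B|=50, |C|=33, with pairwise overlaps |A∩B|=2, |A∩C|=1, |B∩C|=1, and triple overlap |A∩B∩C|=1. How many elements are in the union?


|A∪B∪C| = |A|+|B|+|C| - |A∩B|-|A∩C|-|B∩C| + |A∩B∩C|
= 79+50+33 - 2-1-1 + 1
= 162 - 4 + 1
= 159

|A ∪ B ∪ C| = 159


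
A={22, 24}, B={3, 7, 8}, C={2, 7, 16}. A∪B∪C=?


A ∪ B = {3, 7, 8, 22, 24}
(A ∪ B) ∪ C = {2, 3, 7, 8, 16, 22, 24}

A ∪ B ∪ C = {2, 3, 7, 8, 16, 22, 24}


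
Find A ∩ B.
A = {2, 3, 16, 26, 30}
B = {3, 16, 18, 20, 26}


A ∩ B = elements in both A and B
A = {2, 3, 16, 26, 30}
B = {3, 16, 18, 20, 26}
A ∩ B = {3, 16, 26}

A ∩ B = {3, 16, 26}


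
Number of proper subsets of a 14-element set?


Total subsets = 2^n = 2^14 = 16384
Proper subsets exclude the set itself: 2^n - 1
= 16384 - 1
= 16383

Number of proper subsets = 16383


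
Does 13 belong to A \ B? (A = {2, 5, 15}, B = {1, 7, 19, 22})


A = {2, 5, 15}, B = {1, 7, 19, 22}
A \ B = elements in A but not in B
A \ B = {2, 5, 15}
Checking if 13 ∈ A \ B
13 is not in A \ B → False

13 ∉ A \ B


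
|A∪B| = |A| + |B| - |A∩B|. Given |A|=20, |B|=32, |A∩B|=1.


|A ∪ B| = |A| + |B| - |A ∩ B|
= 20 + 32 - 1
= 51

|A ∪ B| = 51


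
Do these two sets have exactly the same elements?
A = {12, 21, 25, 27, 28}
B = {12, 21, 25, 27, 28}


Two sets are equal iff they have exactly the same elements.
A = {12, 21, 25, 27, 28}
B = {12, 21, 25, 27, 28}
Same elements → A = B

Yes, A = B


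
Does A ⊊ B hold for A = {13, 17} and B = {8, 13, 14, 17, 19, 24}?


A ⊂ B requires: A ⊆ B AND A ≠ B.
A ⊆ B? Yes
A = B? No
A ⊂ B: Yes (A is a proper subset of B)

Yes, A ⊂ B


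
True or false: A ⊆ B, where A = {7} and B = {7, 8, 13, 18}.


A ⊆ B means every element of A is in B.
All elements of A are in B.
So A ⊆ B.

Yes, A ⊆ B


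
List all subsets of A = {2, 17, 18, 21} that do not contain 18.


A subset of A that omits 18 is a subset of A \ {18}, so there are 2^(n-1) = 2^3 = 8 of them.
Subsets excluding 18: ∅, {2}, {17}, {21}, {2, 17}, {2, 21}, {17, 21}, {2, 17, 21}

Subsets excluding 18 (8 total): ∅, {2}, {17}, {21}, {2, 17}, {2, 21}, {17, 21}, {2, 17, 21}


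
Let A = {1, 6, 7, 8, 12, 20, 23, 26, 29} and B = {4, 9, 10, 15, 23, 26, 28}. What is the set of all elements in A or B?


A ∪ B = all elements in A or B (or both)
A = {1, 6, 7, 8, 12, 20, 23, 26, 29}
B = {4, 9, 10, 15, 23, 26, 28}
A ∪ B = {1, 4, 6, 7, 8, 9, 10, 12, 15, 20, 23, 26, 28, 29}

A ∪ B = {1, 4, 6, 7, 8, 9, 10, 12, 15, 20, 23, 26, 28, 29}


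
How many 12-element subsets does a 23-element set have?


C(n,k) = n! / (k!(n-k)!)
C(23,12) = 23! / (12!11!)
= 1352078

C(23,12) = 1352078


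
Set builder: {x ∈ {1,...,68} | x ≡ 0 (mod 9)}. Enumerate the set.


Checking each candidate:
Condition: x in {1,...,68} with x ≡ 0 (mod 9)
Result = {9, 18, 27, 36, 45, 54, 63}

{9, 18, 27, 36, 45, 54, 63}


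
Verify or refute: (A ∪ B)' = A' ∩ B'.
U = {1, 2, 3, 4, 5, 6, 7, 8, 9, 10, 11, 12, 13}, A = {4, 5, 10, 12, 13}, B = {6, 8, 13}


LHS: A ∪ B = {4, 5, 6, 8, 10, 12, 13}
(A ∪ B)' = U \ (A ∪ B) = {1, 2, 3, 7, 9, 11}
A' = {1, 2, 3, 6, 7, 8, 9, 11}, B' = {1, 2, 3, 4, 5, 7, 9, 10, 11, 12}
Claimed RHS: A' ∩ B' = {1, 2, 3, 7, 9, 11}
Identity is VALID: LHS = RHS = {1, 2, 3, 7, 9, 11} ✓

Identity is valid. (A ∪ B)' = A' ∩ B' = {1, 2, 3, 7, 9, 11}


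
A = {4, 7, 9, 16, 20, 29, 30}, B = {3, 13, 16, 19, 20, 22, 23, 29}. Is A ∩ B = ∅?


Disjoint means A ∩ B = ∅.
A ∩ B = {16, 20, 29}
A ∩ B ≠ ∅, so A and B are NOT disjoint.

No, A and B are not disjoint (A ∩ B = {16, 20, 29})


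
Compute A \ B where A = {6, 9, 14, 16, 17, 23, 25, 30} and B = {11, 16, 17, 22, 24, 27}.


A \ B = elements in A but not in B
A = {6, 9, 14, 16, 17, 23, 25, 30}
B = {11, 16, 17, 22, 24, 27}
Remove from A any elements in B
A \ B = {6, 9, 14, 23, 25, 30}

A \ B = {6, 9, 14, 23, 25, 30}


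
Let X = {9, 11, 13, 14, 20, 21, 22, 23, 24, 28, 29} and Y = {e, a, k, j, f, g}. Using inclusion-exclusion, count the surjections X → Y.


n = |X| = 11, k = |Y| = 6. Surjections via inclusion-exclusion:
S(n,k) = Σ(-1)^i × C(k,i) × (k-i)^n, i=0 to k
i=0: (-1)^0×C(6,0)×6^11 = 362797056
i=1: (-1)^1×C(6,1)×5^11 = -292968750
i=2: (-1)^2×C(6,2)×4^11 = 62914560
i=3: (-1)^3×C(6,3)×3^11 = -3542940
i=4: (-1)^4×C(6,4)×2^11 = 30720
i=5: (-1)^5×C(6,5)×1^11 = -6
i=6: (-1)^6×C(6,6)×0^11 = 0
Total = 129230640

Number of surjections = 129230640


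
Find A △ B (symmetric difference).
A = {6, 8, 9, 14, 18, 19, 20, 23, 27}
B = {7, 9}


A △ B = (A \ B) ∪ (B \ A) = elements in exactly one of A or B
A \ B = {6, 8, 14, 18, 19, 20, 23, 27}
B \ A = {7}
A △ B = {6, 7, 8, 14, 18, 19, 20, 23, 27}

A △ B = {6, 7, 8, 14, 18, 19, 20, 23, 27}


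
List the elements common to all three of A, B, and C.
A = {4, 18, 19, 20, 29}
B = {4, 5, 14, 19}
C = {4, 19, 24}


A ∩ B = {4, 19}
(A ∩ B) ∩ C = {4, 19}

A ∩ B ∩ C = {4, 19}


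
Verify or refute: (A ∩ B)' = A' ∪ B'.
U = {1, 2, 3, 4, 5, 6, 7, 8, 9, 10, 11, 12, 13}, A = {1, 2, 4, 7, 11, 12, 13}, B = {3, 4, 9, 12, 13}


LHS: A ∩ B = {4, 12, 13}
(A ∩ B)' = U \ (A ∩ B) = {1, 2, 3, 5, 6, 7, 8, 9, 10, 11}
A' = {3, 5, 6, 8, 9, 10}, B' = {1, 2, 5, 6, 7, 8, 10, 11}
Claimed RHS: A' ∪ B' = {1, 2, 3, 5, 6, 7, 8, 9, 10, 11}
Identity is VALID: LHS = RHS = {1, 2, 3, 5, 6, 7, 8, 9, 10, 11} ✓

Identity is valid. (A ∩ B)' = A' ∪ B' = {1, 2, 3, 5, 6, 7, 8, 9, 10, 11}


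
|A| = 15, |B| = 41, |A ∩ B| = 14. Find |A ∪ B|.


|A ∪ B| = |A| + |B| - |A ∩ B|
= 15 + 41 - 14
= 42

|A ∪ B| = 42


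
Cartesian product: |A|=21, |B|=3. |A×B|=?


|A × B| = |A| × |B|
= 21 × 3
= 63

|A × B| = 63


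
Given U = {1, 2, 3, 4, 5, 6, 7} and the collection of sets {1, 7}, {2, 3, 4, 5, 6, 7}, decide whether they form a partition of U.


A partition requires: (1) non-empty parts, (2) pairwise disjoint, (3) union = U
Parts: {1, 7}, {2, 3, 4, 5, 6, 7}
Union of parts: {1, 2, 3, 4, 5, 6, 7}
U = {1, 2, 3, 4, 5, 6, 7}
All non-empty? True
Pairwise disjoint? False
Covers U? True

No, not a valid partition


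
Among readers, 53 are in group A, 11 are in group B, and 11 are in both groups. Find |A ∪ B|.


|A ∪ B| = |A| + |B| - |A ∩ B|
= 53 + 11 - 11
= 53

|A ∪ B| = 53


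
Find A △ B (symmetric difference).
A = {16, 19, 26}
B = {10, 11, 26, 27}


A △ B = (A \ B) ∪ (B \ A) = elements in exactly one of A or B
A \ B = {16, 19}
B \ A = {10, 11, 27}
A △ B = {10, 11, 16, 19, 27}

A △ B = {10, 11, 16, 19, 27}


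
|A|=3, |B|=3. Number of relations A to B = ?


A relation from A to B is any subset of A × B.
|A × B| = 3 × 3 = 9
# relations = 2^|A × B| = 2^9 = 512

Number of relations = 512


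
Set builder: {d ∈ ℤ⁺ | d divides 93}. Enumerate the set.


Checking each candidate:
Condition: positive divisors of 93
Result = {1, 3, 31, 93}

{1, 3, 31, 93}


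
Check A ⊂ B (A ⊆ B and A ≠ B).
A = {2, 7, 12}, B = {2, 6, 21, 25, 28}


A ⊂ B requires: A ⊆ B AND A ≠ B.
A ⊆ B? No
A ⊄ B, so A is not a proper subset.

No, A is not a proper subset of B


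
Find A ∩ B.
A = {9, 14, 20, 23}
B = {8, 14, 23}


A ∩ B = elements in both A and B
A = {9, 14, 20, 23}
B = {8, 14, 23}
A ∩ B = {14, 23}

A ∩ B = {14, 23}


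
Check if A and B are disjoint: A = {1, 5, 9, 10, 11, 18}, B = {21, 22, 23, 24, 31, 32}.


Disjoint means A ∩ B = ∅.
A ∩ B = ∅
A ∩ B = ∅, so A and B are disjoint.

Yes, A and B are disjoint


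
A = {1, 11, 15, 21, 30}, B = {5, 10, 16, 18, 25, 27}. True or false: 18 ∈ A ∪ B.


A = {1, 11, 15, 21, 30}, B = {5, 10, 16, 18, 25, 27}
A ∪ B = all elements in A or B
A ∪ B = {1, 5, 10, 11, 15, 16, 18, 21, 25, 27, 30}
Checking if 18 ∈ A ∪ B
18 is in A ∪ B → True

18 ∈ A ∪ B


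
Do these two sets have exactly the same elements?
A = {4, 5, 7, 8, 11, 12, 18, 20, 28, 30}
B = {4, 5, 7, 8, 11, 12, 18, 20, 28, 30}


Two sets are equal iff they have exactly the same elements.
A = {4, 5, 7, 8, 11, 12, 18, 20, 28, 30}
B = {4, 5, 7, 8, 11, 12, 18, 20, 28, 30}
Same elements → A = B

Yes, A = B


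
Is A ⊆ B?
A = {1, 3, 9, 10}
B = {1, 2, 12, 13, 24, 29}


A ⊆ B means every element of A is in B.
Elements in A not in B: {3, 9, 10}
So A ⊄ B.

No, A ⊄ B


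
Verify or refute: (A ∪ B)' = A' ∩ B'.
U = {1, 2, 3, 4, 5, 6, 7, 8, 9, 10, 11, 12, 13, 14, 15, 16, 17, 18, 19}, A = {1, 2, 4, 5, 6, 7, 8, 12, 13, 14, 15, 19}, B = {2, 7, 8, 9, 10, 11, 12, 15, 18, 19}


LHS: A ∪ B = {1, 2, 4, 5, 6, 7, 8, 9, 10, 11, 12, 13, 14, 15, 18, 19}
(A ∪ B)' = U \ (A ∪ B) = {3, 16, 17}
A' = {3, 9, 10, 11, 16, 17, 18}, B' = {1, 3, 4, 5, 6, 13, 14, 16, 17}
Claimed RHS: A' ∩ B' = {3, 16, 17}
Identity is VALID: LHS = RHS = {3, 16, 17} ✓

Identity is valid. (A ∪ B)' = A' ∩ B' = {3, 16, 17}


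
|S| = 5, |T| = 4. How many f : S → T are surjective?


n = |S| = 5, k = |T| = 4. Surjections via inclusion-exclusion:
S(n,k) = Σ(-1)^i × C(k,i) × (k-i)^n, i=0 to k
i=0: (-1)^0×C(4,0)×4^5 = 1024
i=1: (-1)^1×C(4,1)×3^5 = -972
i=2: (-1)^2×C(4,2)×2^5 = 192
i=3: (-1)^3×C(4,3)×1^5 = -4
i=4: (-1)^4×C(4,4)×0^5 = 0
Total = 240

Number of surjections = 240


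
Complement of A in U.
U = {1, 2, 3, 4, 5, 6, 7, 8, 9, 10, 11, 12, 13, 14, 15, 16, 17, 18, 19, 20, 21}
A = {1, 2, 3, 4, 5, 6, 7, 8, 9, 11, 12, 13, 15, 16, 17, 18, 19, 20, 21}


Aᶜ = U \ A = elements in U but not in A
U = {1, 2, 3, 4, 5, 6, 7, 8, 9, 10, 11, 12, 13, 14, 15, 16, 17, 18, 19, 20, 21}
A = {1, 2, 3, 4, 5, 6, 7, 8, 9, 11, 12, 13, 15, 16, 17, 18, 19, 20, 21}
Aᶜ = {10, 14}

Aᶜ = {10, 14}


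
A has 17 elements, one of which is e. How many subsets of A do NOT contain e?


Subsets of A avoiding e are subsets of A \ {e}, which has 16 elements.
Count = 2^(n-1) = 2^16
= 65536

Number of subsets avoiding e = 65536


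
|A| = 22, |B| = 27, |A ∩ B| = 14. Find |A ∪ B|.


|A ∪ B| = |A| + |B| - |A ∩ B|
= 22 + 27 - 14
= 35

|A ∪ B| = 35


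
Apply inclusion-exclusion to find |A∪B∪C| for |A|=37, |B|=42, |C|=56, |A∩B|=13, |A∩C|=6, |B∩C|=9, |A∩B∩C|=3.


|A∪B∪C| = |A|+|B|+|C| - |A∩B|-|A∩C|-|B∩C| + |A∩B∩C|
= 37+42+56 - 13-6-9 + 3
= 135 - 28 + 3
= 110

|A ∪ B ∪ C| = 110


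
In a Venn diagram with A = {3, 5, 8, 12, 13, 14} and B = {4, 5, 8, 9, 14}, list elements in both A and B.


A = {3, 5, 8, 12, 13, 14}
B = {4, 5, 8, 9, 14}
Region: in both A and B
Elements: {5, 8, 14}

Elements in both A and B: {5, 8, 14}


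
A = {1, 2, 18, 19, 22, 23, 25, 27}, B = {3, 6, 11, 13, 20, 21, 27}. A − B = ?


A \ B = elements in A but not in B
A = {1, 2, 18, 19, 22, 23, 25, 27}
B = {3, 6, 11, 13, 20, 21, 27}
Remove from A any elements in B
A \ B = {1, 2, 18, 19, 22, 23, 25}

A \ B = {1, 2, 18, 19, 22, 23, 25}


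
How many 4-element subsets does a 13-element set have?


C(n,k) = n! / (k!(n-k)!)
C(13,4) = 13! / (4!9!)
= 715

C(13,4) = 715


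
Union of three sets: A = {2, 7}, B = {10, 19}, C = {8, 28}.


A ∪ B = {2, 7, 10, 19}
(A ∪ B) ∪ C = {2, 7, 8, 10, 19, 28}

A ∪ B ∪ C = {2, 7, 8, 10, 19, 28}


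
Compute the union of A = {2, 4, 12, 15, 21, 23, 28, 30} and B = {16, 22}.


A ∪ B = all elements in A or B (or both)
A = {2, 4, 12, 15, 21, 23, 28, 30}
B = {16, 22}
A ∪ B = {2, 4, 12, 15, 16, 21, 22, 23, 28, 30}

A ∪ B = {2, 4, 12, 15, 16, 21, 22, 23, 28, 30}


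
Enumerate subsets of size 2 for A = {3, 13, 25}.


|A| = 3, so A has C(3,2) = 3 subsets of size 2.
Enumerate by choosing 2 elements from A at a time:
{3, 13}, {3, 25}, {13, 25}

2-element subsets (3 total): {3, 13}, {3, 25}, {13, 25}


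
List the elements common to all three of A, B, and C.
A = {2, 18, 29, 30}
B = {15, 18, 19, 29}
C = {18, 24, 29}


A ∩ B = {18, 29}
(A ∩ B) ∩ C = {18, 29}

A ∩ B ∩ C = {18, 29}


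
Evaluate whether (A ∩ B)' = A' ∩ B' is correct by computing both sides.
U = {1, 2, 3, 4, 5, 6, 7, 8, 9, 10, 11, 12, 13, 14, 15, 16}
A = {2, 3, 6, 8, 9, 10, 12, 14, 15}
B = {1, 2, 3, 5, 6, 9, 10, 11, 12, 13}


LHS: A ∩ B = {2, 3, 6, 9, 10, 12}
(A ∩ B)' = U \ (A ∩ B) = {1, 4, 5, 7, 8, 11, 13, 14, 15, 16}
A' = {1, 4, 5, 7, 11, 13, 16}, B' = {4, 7, 8, 14, 15, 16}
Claimed RHS: A' ∩ B' = {4, 7, 16}
Identity is INVALID: LHS = {1, 4, 5, 7, 8, 11, 13, 14, 15, 16} but the RHS claimed here equals {4, 7, 16}. The correct form is (A ∩ B)' = A' ∪ B'.

Identity is invalid: (A ∩ B)' = {1, 4, 5, 7, 8, 11, 13, 14, 15, 16} but A' ∩ B' = {4, 7, 16}. The correct De Morgan law is (A ∩ B)' = A' ∪ B'.


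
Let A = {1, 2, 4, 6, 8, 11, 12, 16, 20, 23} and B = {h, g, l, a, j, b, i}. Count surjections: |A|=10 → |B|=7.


n = |A| = 10, k = |B| = 7. Surjections via inclusion-exclusion:
S(n,k) = Σ(-1)^i × C(k,i) × (k-i)^n, i=0 to k
i=0: (-1)^0×C(7,0)×7^10 = 282475249
i=1: (-1)^1×C(7,1)×6^10 = -423263232
i=2: (-1)^2×C(7,2)×5^10 = 205078125
i=3: (-1)^3×C(7,3)×4^10 = -36700160
i=4: (-1)^4×C(7,4)×3^10 = 2066715
i=5: (-1)^5×C(7,5)×2^10 = -21504
i=6: (-1)^6×C(7,6)×1^10 = 7
i=7: (-1)^7×C(7,7)×0^10 = 0
Total = 29635200

Number of surjections = 29635200


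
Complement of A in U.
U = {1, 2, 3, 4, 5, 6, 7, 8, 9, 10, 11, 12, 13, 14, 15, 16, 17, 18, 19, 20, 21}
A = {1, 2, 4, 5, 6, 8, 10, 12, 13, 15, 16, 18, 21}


Aᶜ = U \ A = elements in U but not in A
U = {1, 2, 3, 4, 5, 6, 7, 8, 9, 10, 11, 12, 13, 14, 15, 16, 17, 18, 19, 20, 21}
A = {1, 2, 4, 5, 6, 8, 10, 12, 13, 15, 16, 18, 21}
Aᶜ = {3, 7, 9, 11, 14, 17, 19, 20}

Aᶜ = {3, 7, 9, 11, 14, 17, 19, 20}


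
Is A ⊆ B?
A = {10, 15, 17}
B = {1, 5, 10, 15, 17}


A ⊆ B means every element of A is in B.
All elements of A are in B.
So A ⊆ B.

Yes, A ⊆ B


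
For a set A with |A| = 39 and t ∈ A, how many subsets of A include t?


Subsets of A containing t correspond to subsets of A \ {t}, which has 38 elements.
Count = 2^(n-1) = 2^38
= 274877906944

Number of subsets containing t = 274877906944


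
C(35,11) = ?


C(n,k) = n! / (k!(n-k)!)
C(35,11) = 35! / (11!24!)
= 417225900

C(35,11) = 417225900


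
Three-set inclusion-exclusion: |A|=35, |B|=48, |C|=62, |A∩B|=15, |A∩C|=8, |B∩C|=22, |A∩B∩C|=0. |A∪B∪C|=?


|A∪B∪C| = |A|+|B|+|C| - |A∩B|-|A∩C|-|B∩C| + |A∩B∩C|
= 35+48+62 - 15-8-22 + 0
= 145 - 45 + 0
= 100

|A ∪ B ∪ C| = 100


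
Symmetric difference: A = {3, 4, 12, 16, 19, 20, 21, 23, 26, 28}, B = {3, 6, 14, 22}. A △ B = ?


A △ B = (A \ B) ∪ (B \ A) = elements in exactly one of A or B
A \ B = {4, 12, 16, 19, 20, 21, 23, 26, 28}
B \ A = {6, 14, 22}
A △ B = {4, 6, 12, 14, 16, 19, 20, 21, 22, 23, 26, 28}

A △ B = {4, 6, 12, 14, 16, 19, 20, 21, 22, 23, 26, 28}


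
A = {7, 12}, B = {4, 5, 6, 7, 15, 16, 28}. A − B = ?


A \ B = elements in A but not in B
A = {7, 12}
B = {4, 5, 6, 7, 15, 16, 28}
Remove from A any elements in B
A \ B = {12}

A \ B = {12}


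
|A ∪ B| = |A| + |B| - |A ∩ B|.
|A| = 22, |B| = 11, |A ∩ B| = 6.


|A ∪ B| = |A| + |B| - |A ∩ B|
= 22 + 11 - 6
= 27

|A ∪ B| = 27


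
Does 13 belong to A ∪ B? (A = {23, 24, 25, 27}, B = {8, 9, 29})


A = {23, 24, 25, 27}, B = {8, 9, 29}
A ∪ B = all elements in A or B
A ∪ B = {8, 9, 23, 24, 25, 27, 29}
Checking if 13 ∈ A ∪ B
13 is not in A ∪ B → False

13 ∉ A ∪ B


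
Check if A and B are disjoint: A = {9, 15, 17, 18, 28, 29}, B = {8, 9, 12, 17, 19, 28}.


Disjoint means A ∩ B = ∅.
A ∩ B = {9, 17, 28}
A ∩ B ≠ ∅, so A and B are NOT disjoint.

No, A and B are not disjoint (A ∩ B = {9, 17, 28})


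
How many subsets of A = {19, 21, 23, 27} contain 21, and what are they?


A subset of A contains 21 iff the remaining 3 elements form any subset of A \ {21}.
Count: 2^(n-1) = 2^3 = 8
Subsets containing 21: {21}, {19, 21}, {21, 23}, {21, 27}, {19, 21, 23}, {19, 21, 27}, {21, 23, 27}, {19, 21, 23, 27}

Subsets containing 21 (8 total): {21}, {19, 21}, {21, 23}, {21, 27}, {19, 21, 23}, {19, 21, 27}, {21, 23, 27}, {19, 21, 23, 27}


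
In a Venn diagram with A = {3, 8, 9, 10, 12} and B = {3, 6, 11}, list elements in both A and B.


A = {3, 8, 9, 10, 12}
B = {3, 6, 11}
Region: in both A and B
Elements: {3}

Elements in both A and B: {3}


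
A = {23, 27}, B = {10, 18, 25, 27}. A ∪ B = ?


A ∪ B = all elements in A or B (or both)
A = {23, 27}
B = {10, 18, 25, 27}
A ∪ B = {10, 18, 23, 25, 27}

A ∪ B = {10, 18, 23, 25, 27}


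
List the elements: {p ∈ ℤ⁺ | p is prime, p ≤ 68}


Checking each candidate:
Condition: primes ≤ 68
Result = {2, 3, 5, 7, 11, 13, 17, 19, 23, 29, 31, 37, 41, 43, 47, 53, 59, 61, 67}

{2, 3, 5, 7, 11, 13, 17, 19, 23, 29, 31, 37, 41, 43, 47, 53, 59, 61, 67}


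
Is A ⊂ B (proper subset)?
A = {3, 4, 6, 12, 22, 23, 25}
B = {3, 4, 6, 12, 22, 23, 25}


A ⊂ B requires: A ⊆ B AND A ≠ B.
A ⊆ B? Yes
A = B? Yes
A = B, so A is not a PROPER subset.

No, A is not a proper subset of B


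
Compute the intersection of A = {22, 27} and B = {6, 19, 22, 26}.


A ∩ B = elements in both A and B
A = {22, 27}
B = {6, 19, 22, 26}
A ∩ B = {22}

A ∩ B = {22}


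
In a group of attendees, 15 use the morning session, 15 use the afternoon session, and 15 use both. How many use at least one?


|A ∪ B| = |A| + |B| - |A ∩ B|
= 15 + 15 - 15
= 15

|A ∪ B| = 15


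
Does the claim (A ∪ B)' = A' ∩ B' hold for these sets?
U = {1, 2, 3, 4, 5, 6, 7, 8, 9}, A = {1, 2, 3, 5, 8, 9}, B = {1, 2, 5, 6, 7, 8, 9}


LHS: A ∪ B = {1, 2, 3, 5, 6, 7, 8, 9}
(A ∪ B)' = U \ (A ∪ B) = {4}
A' = {4, 6, 7}, B' = {3, 4}
Claimed RHS: A' ∩ B' = {4}
Identity is VALID: LHS = RHS = {4} ✓

Identity is valid. (A ∪ B)' = A' ∩ B' = {4}


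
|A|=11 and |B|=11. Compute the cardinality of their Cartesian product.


|A × B| = |A| × |B|
= 11 × 11
= 121

|A × B| = 121


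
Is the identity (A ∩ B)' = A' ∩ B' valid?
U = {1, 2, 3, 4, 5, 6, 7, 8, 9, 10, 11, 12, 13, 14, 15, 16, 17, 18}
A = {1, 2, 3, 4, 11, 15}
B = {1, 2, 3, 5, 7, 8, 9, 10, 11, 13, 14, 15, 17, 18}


LHS: A ∩ B = {1, 2, 3, 11, 15}
(A ∩ B)' = U \ (A ∩ B) = {4, 5, 6, 7, 8, 9, 10, 12, 13, 14, 16, 17, 18}
A' = {5, 6, 7, 8, 9, 10, 12, 13, 14, 16, 17, 18}, B' = {4, 6, 12, 16}
Claimed RHS: A' ∩ B' = {6, 12, 16}
Identity is INVALID: LHS = {4, 5, 6, 7, 8, 9, 10, 12, 13, 14, 16, 17, 18} but the RHS claimed here equals {6, 12, 16}. The correct form is (A ∩ B)' = A' ∪ B'.

Identity is invalid: (A ∩ B)' = {4, 5, 6, 7, 8, 9, 10, 12, 13, 14, 16, 17, 18} but A' ∩ B' = {6, 12, 16}. The correct De Morgan law is (A ∩ B)' = A' ∪ B'.


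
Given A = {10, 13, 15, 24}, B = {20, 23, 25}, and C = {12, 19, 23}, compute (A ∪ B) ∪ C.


A ∪ B = {10, 13, 15, 20, 23, 24, 25}
(A ∪ B) ∪ C = {10, 12, 13, 15, 19, 20, 23, 24, 25}

A ∪ B ∪ C = {10, 12, 13, 15, 19, 20, 23, 24, 25}


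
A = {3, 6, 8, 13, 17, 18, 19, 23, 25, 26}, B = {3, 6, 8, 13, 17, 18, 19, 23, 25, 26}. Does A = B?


Two sets are equal iff they have exactly the same elements.
A = {3, 6, 8, 13, 17, 18, 19, 23, 25, 26}
B = {3, 6, 8, 13, 17, 18, 19, 23, 25, 26}
Same elements → A = B

Yes, A = B
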